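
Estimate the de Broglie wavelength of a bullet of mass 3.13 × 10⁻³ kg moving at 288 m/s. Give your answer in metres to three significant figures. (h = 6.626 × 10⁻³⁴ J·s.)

λ = 7.35 × 10⁻³⁴ m

p = mv = 3.13 × 10⁻³ × 288 = 9.014 × 10⁻¹ kg·m/s.
λ = h/p = 6.626 × 10⁻³⁴ / 9.014 × 10⁻¹ = 7.35 × 10⁻³⁴ m.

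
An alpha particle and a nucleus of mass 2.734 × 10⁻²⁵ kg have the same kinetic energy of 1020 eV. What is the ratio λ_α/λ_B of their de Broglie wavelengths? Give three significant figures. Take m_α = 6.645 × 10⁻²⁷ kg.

At fixed KE, p = √(2mKE) so λ = h/p ∝ 1/√m.
λ_α/λ_B = √(m_B/m_α) = √(2.734 × 10⁻²⁵/6.645 × 10⁻²⁷) = √(41.14) = 6.41.

λ_α/λ_B = 6.41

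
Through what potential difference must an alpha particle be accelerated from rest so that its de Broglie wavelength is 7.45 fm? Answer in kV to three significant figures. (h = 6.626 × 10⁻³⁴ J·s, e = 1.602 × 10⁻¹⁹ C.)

p = h/λ = 6.626 × 10⁻³⁴ / 7.450 × 10⁻¹⁵ = 8.894 × 10⁻²⁰ kg·m/s.
KE = p²/(2m) = 5.952 × 10⁻¹³ J.
V = KE/2e = 5.952 × 10⁻¹³ / (2 × 1.602 × 10⁻¹⁹) = 1860 kV.

V = 1860 kV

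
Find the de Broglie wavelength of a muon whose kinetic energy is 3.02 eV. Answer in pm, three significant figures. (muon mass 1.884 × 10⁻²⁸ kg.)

KE = 3.02 eV = 4.838 × 10⁻¹⁹ J.
p = √(2mKE) = √(2 × 1.884 × 10⁻²⁸ × 4.838 × 10⁻¹⁹) = 1.350 × 10⁻²³ kg·m/s.
λ = h/p = 6.626 × 10⁻³⁴ / 1.350 × 10⁻²³ = 4.91 × 10⁻¹¹ m = 49.1 pm.

λ = 49.1 pm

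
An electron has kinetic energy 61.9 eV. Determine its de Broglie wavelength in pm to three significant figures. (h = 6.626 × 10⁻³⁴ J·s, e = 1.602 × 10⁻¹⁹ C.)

KE = 61.9 eV = 9.916 × 10⁻¹⁸ J.
p = √(2mKE) = √(2 × 9.109 × 10⁻³¹ × 9.916 × 10⁻¹⁸) = 4.250 × 10⁻²⁴ kg·m/s.
λ = h/p = 6.626 × 10⁻³⁴ / 4.250 × 10⁻²⁴ = 1.56 × 10⁻¹⁰ m = 156 pm.

λ = 156 pm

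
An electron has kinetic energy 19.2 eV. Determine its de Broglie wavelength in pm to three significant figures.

λ = 280 pm

KE = 19.2 eV = 3.076 × 10⁻¹⁸ J.
p = √(2mKE) = √(2 × 9.109 × 10⁻³¹ × 3.076 × 10⁻¹⁸) = 2.367 × 10⁻²⁴ kg·m/s.
λ = h/p = 6.626 × 10⁻³⁴ / 2.367 × 10⁻²⁴ = 2.80 × 10⁻¹⁰ m = 280 pm.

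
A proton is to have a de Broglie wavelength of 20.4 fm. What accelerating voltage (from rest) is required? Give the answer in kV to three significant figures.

V = 1970 kV

p = h/λ = 6.626 × 10⁻³⁴ / 2.040 × 10⁻¹⁴ = 3.248 × 10⁻²⁰ kg·m/s.
KE = p²/(2m) = 3.153 × 10⁻¹³ J.
V = KE/e = 3.153 × 10⁻¹³ / (1.602 × 10⁻¹⁹) = 1970 kV.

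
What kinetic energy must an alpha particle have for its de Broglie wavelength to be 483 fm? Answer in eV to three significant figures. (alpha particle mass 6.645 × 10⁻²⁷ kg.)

KE = 884 eV

p = h/λ = 6.626 × 10⁻³⁴ / 4.830 × 10⁻¹³ = 1.372 × 10⁻²¹ kg·m/s.
KE = p²/(2m) = (1.372 × 10⁻²¹)² / (2 × 6.645 × 10⁻²⁷) = 1.416 × 10⁻¹⁶ J = 884 eV.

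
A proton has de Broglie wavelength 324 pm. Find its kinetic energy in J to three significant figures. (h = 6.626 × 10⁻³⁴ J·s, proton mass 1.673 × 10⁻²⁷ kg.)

p = h/λ = 6.626 × 10⁻³⁴ / 3.240 × 10⁻¹⁰ = 2.045 × 10⁻²⁴ kg·m/s.
KE = p²/(2m) = (2.045 × 10⁻²⁴)² / (2 × 1.673 × 10⁻²⁷) = 1.250 × 10⁻²¹ J = 1.25 × 10⁻²¹ J.

KE = 1.25 × 10⁻²¹ J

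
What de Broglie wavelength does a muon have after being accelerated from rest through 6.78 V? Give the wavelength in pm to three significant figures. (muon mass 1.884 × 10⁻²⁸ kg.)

λ = 32.8 pm

KE = eV = 1.602 × 10⁻¹⁹ × 6.780 = 1.086 × 10⁻¹⁸ J.
p = √(2mKE) = √(2 × 1.884 × 10⁻²⁸ × 1.086 × 10⁻¹⁸) = 2.023 × 10⁻²³ kg·m/s.
λ = h/p = 6.626 × 10⁻³⁴ / 2.023 × 10⁻²³ = 3.28 × 10⁻¹¹ m = 32.8 pm.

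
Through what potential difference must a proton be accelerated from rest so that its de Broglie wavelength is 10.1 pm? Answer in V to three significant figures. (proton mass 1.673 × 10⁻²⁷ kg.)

V = 8.03 V

p = h/λ = 6.626 × 10⁻³⁴ / 1.010 × 10⁻¹¹ = 6.560 × 10⁻²³ kg·m/s.
KE = p²/(2m) = 1.286 × 10⁻¹⁸ J.
V = KE/e = 1.286 × 10⁻¹⁸ / (1.602 × 10⁻¹⁹) = 8.03 V.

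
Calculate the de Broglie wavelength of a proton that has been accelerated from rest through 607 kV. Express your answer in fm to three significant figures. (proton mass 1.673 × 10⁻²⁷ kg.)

KE = eV = 1.602 × 10⁻¹⁹ × 6.070 × 10⁵ = 9.724 × 10⁻¹⁴ J.
p = √(2mKE) = √(2 × 1.673 × 10⁻²⁷ × 9.724 × 10⁻¹⁴) = 1.804 × 10⁻²⁰ kg·m/s.
λ = h/p = 6.626 × 10⁻³⁴ / 1.804 × 10⁻²⁰ = 3.67 × 10⁻¹⁴ m = 36.7 fm.

λ = 36.7 fm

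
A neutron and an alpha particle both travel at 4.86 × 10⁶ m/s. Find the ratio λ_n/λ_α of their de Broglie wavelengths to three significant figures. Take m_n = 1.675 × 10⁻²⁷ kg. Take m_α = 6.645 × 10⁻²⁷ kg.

λ_n/λ_α = 3.97

At fixed v, p = mv so λ = h/(mv) ∝ 1/m.
λ_n/λ_α = m_α/m_n = 6.645 × 10⁻²⁷/1.675 × 10⁻²⁷ = 3.97.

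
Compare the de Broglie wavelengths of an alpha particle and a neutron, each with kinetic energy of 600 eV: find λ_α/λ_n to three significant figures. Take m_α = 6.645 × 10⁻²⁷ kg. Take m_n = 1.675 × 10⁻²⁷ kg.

λ_α/λ_n = 0.502

At fixed KE, p = √(2mKE) so λ = h/p ∝ 1/√m.
λ_α/λ_n = √(m_n/m_α) = √(1.675 × 10⁻²⁷/6.645 × 10⁻²⁷) = √(0.2521) = 0.502.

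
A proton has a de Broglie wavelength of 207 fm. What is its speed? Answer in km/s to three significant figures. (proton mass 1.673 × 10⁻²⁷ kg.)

p = h/λ = 6.626 × 10⁻³⁴ / 2.070 × 10⁻¹³ = 3.201 × 10⁻²¹ kg·m/s.
v = p/m = 3.201 × 10⁻²¹ / 1.673 × 10⁻²⁷ = 1.91 × 10⁶ m/s = 1910 km/s.

v = 1910 km/s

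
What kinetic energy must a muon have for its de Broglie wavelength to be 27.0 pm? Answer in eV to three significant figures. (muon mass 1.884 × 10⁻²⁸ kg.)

p = h/λ = 6.626 × 10⁻³⁴ / 2.700 × 10⁻¹¹ = 2.454 × 10⁻²³ kg·m/s.
KE = p²/(2m) = (2.454 × 10⁻²³)² / (2 × 1.884 × 10⁻²⁸) = 1.598 × 10⁻¹⁸ J = 9.98 eV.

KE = 9.98 eV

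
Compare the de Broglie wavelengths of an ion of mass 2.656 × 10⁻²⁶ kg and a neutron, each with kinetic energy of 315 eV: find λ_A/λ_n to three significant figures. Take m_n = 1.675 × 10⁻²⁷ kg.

λ_A/λ_n = 0.251

At fixed KE, p = √(2mKE) so λ = h/p ∝ 1/√m.
λ_A/λ_n = √(m_n/m_A) = √(1.675 × 10⁻²⁷/2.656 × 10⁻²⁶) = √(0.06306) = 0.251.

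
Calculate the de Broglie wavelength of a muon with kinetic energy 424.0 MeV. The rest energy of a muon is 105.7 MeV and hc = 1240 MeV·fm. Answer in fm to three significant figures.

λ = 2.39 fm

Total energy E = KE + m₀c² = 424.0 + 105.7 = 529.7 MeV.
(pc)² = E² − (m₀c²)² = (529.7)² − (105.7)² = 2.694 × 10⁵ MeV², so pc = 519.0 MeV.
λ = hc/(pc) = 1240 MeV·fm / 519.0 MeV = 2.39 fm.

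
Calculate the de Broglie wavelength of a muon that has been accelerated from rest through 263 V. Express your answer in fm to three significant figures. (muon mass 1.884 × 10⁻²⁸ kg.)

KE = eV = 1.602 × 10⁻¹⁹ × 263.0 = 4.213 × 10⁻¹⁷ J.
p = √(2mKE) = √(2 × 1.884 × 10⁻²⁸ × 4.213 × 10⁻¹⁷) = 1.260 × 10⁻²² kg·m/s.
λ = h/p = 6.626 × 10⁻³⁴ / 1.260 × 10⁻²² = 5.26 × 10⁻¹² m = 5260 fm.

λ = 5260 fm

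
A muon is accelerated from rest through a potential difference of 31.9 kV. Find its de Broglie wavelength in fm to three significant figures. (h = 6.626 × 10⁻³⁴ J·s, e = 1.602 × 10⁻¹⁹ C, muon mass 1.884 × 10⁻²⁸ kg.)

KE = eV = 1.602 × 10⁻¹⁹ × 3.190 × 10⁴ = 5.110 × 10⁻¹⁵ J.
p = √(2mKE) = √(2 × 1.884 × 10⁻²⁸ × 5.110 × 10⁻¹⁵) = 1.388 × 10⁻²¹ kg·m/s.
λ = h/p = 6.626 × 10⁻³⁴ / 1.388 × 10⁻²¹ = 4.77 × 10⁻¹³ m = 477 fm.

λ = 477 fm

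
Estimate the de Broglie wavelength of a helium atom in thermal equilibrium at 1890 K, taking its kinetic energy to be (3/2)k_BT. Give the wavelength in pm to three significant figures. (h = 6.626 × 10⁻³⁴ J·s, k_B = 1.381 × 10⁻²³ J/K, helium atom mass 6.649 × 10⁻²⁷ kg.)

λ = 29.0 pm

KE = (3/2)k_BT = 1.5 × 1.381 × 10⁻²³ × 1890 = 3.915 × 10⁻²⁰ J.
p = √(2mKE) = √(2 × 6.649 × 10⁻²⁷ × 3.915 × 10⁻²⁰) = 2.282 × 10⁻²³ kg·m/s.
λ = h/p = 2.90 × 10⁻¹¹ m = 29.0 pm.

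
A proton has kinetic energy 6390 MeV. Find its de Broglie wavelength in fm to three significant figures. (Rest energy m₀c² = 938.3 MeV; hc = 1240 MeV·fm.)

Total energy E = KE + m₀c² = 6390 + 938.3 = 7328.3 MeV.
(pc)² = E² − (m₀c²)² = (7328.3)² − (938.3)² = 5.282 × 10⁷ MeV², so pc = 7268 MeV.
λ = hc/(pc) = 1240 MeV·fm / 7268 MeV = 0.171 fm.

λ = 0.171 fm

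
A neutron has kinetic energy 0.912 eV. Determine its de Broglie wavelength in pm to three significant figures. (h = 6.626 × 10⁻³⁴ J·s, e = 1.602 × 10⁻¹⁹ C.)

λ = 30.0 pm

KE = 0.912 eV = 1.461 × 10⁻¹⁹ J.
p = √(2mKE) = √(2 × 1.675 × 10⁻²⁷ × 1.461 × 10⁻¹⁹) = 2.212 × 10⁻²³ kg·m/s.
λ = h/p = 6.626 × 10⁻³⁴ / 2.212 × 10⁻²³ = 3.00 × 10⁻¹¹ m = 30.0 pm.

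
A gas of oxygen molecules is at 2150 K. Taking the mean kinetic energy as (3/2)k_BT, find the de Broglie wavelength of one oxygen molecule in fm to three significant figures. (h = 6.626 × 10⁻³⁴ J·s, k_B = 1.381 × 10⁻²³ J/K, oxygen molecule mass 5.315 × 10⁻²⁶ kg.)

KE = (3/2)k_BT = 1.5 × 1.381 × 10⁻²³ × 2150 = 4.454 × 10⁻²⁰ J.
p = √(2mKE) = √(2 × 5.315 × 10⁻²⁶ × 4.454 × 10⁻²⁰) = 6.881 × 10⁻²³ kg·m/s.
λ = h/p = 9.63 × 10⁻¹² m = 9630 fm.

λ = 9630 fm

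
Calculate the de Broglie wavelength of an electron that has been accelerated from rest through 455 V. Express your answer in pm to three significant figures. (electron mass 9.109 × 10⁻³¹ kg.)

λ = 57.5 pm

KE = eV = 1.602 × 10⁻¹⁹ × 455.0 = 7.289 × 10⁻¹⁷ J.
p = √(2mKE) = √(2 × 9.109 × 10⁻³¹ × 7.289 × 10⁻¹⁷) = 1.152 × 10⁻²³ kg·m/s.
λ = h/p = 6.626 × 10⁻³⁴ / 1.152 × 10⁻²³ = 5.75 × 10⁻¹¹ m = 57.5 pm.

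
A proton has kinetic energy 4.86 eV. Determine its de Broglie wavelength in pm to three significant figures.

λ = 13.0 pm

KE = 4.86 eV = 7.786 × 10⁻¹⁹ J.
p = √(2mKE) = √(2 × 1.673 × 10⁻²⁷ × 7.786 × 10⁻¹⁹) = 5.104 × 10⁻²³ kg·m/s.
λ = h/p = 6.626 × 10⁻³⁴ / 5.104 × 10⁻²³ = 1.30 × 10⁻¹¹ m = 13.0 pm.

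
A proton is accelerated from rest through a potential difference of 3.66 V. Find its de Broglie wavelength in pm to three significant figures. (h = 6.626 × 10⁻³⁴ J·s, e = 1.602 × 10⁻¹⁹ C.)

KE = eV = 1.602 × 10⁻¹⁹ × 3.660 = 5.863 × 10⁻¹⁹ J.
p = √(2mKE) = √(2 × 1.673 × 10⁻²⁷ × 5.863 × 10⁻¹⁹) = 4.429 × 10⁻²³ kg·m/s.
λ = h/p = 6.626 × 10⁻³⁴ / 4.429 × 10⁻²³ = 1.50 × 10⁻¹¹ m = 15.0 pm.

λ = 15.0 pm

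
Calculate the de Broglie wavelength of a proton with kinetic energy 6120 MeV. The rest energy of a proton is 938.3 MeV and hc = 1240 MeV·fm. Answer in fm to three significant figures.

Total energy E = KE + m₀c² = 6120 + 938.3 = 7058.3 MeV.
(pc)² = E² − (m₀c²)² = (7058.3)² − (938.3)² = 4.894 × 10⁷ MeV², so pc = 6996 MeV.
λ = hc/(pc) = 1240 MeV·fm / 6996 MeV = 0.177 fm.

λ = 0.177 fm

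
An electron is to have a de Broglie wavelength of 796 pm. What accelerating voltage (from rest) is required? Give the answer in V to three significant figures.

p = h/λ = 6.626 × 10⁻³⁴ / 7.960 × 10⁻¹⁰ = 8.324 × 10⁻²⁵ kg·m/s.
KE = p²/(2m) = 3.803 × 10⁻¹⁹ J.
V = KE/e = 3.803 × 10⁻¹⁹ / (1.602 × 10⁻¹⁹) = 2.37 V.

V = 2.37 V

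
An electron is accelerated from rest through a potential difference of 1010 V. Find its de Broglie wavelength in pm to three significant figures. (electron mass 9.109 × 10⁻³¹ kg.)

KE = eV = 1.602 × 10⁻¹⁹ × 1010 = 1.618 × 10⁻¹⁶ J.
p = √(2mKE) = √(2 × 9.109 × 10⁻³¹ × 1.618 × 10⁻¹⁶) = 1.717 × 10⁻²³ kg·m/s.
λ = h/p = 6.626 × 10⁻³⁴ / 1.717 × 10⁻²³ = 3.86 × 10⁻¹¹ m = 38.6 pm.

λ = 38.6 pm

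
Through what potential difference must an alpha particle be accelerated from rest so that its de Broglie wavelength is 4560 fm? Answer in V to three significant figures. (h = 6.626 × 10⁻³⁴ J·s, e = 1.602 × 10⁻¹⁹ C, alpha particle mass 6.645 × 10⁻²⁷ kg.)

V = 4.96 V

p = h/λ = 6.626 × 10⁻³⁴ / 4.560 × 10⁻¹² = 1.453 × 10⁻²² kg·m/s.
KE = p²/(2m) = 1.589 × 10⁻¹⁸ J.
V = KE/2e = 1.589 × 10⁻¹⁸ / (2 × 1.602 × 10⁻¹⁹) = 4.96 V.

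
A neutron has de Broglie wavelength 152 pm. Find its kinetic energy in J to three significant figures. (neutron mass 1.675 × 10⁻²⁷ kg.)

p = h/λ = 6.626 × 10⁻³⁴ / 1.520 × 10⁻¹⁰ = 4.359 × 10⁻²⁴ kg·m/s.
KE = p²/(2m) = (4.359 × 10⁻²⁴)² / (2 × 1.675 × 10⁻²⁷) = 5.672 × 10⁻²¹ J = 5.67 × 10⁻²¹ J.

KE = 5.67 × 10⁻²¹ J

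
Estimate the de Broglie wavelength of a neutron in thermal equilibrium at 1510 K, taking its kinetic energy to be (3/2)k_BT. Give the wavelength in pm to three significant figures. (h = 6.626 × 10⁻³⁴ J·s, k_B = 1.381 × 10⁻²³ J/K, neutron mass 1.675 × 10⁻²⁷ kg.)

KE = (3/2)k_BT = 1.5 × 1.381 × 10⁻²³ × 1510 = 3.128 × 10⁻²⁰ J.
p = √(2mKE) = √(2 × 1.675 × 10⁻²⁷ × 3.128 × 10⁻²⁰) = 1.024 × 10⁻²³ kg·m/s.
λ = h/p = 6.47 × 10⁻¹¹ m = 64.7 pm.

λ = 64.7 pm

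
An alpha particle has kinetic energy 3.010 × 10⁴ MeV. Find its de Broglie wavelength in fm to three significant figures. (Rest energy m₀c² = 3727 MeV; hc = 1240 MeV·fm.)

λ = 0.0369 fm

Total energy E = KE + m₀c² = 3.010 × 10⁴ + 3727 = 33827 MeV.
(pc)² = E² − (m₀c²)² = (33827)² − (3727)² = 1.130 × 10⁹ MeV², so pc = 3.362 × 10⁴ MeV.
λ = hc/(pc) = 1240 MeV·fm / 3.362 × 10⁴ MeV = 0.0369 fm.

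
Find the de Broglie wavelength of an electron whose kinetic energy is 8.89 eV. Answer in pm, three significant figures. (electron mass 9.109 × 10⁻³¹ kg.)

λ = 411 pm

KE = 8.89 eV = 1.424 × 10⁻¹⁸ J.
p = √(2mKE) = √(2 × 9.109 × 10⁻³¹ × 1.424 × 10⁻¹⁸) = 1.611 × 10⁻²⁴ kg·m/s.
λ = h/p = 6.626 × 10⁻³⁴ / 1.611 × 10⁻²⁴ = 4.11 × 10⁻¹⁰ m = 411 pm.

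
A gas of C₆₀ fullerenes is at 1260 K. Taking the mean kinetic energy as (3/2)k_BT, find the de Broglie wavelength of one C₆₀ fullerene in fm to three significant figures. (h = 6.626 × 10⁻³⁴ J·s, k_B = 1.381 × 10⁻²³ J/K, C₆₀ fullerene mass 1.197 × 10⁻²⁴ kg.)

KE = (3/2)k_BT = 1.5 × 1.381 × 10⁻²³ × 1260 = 2.610 × 10⁻²⁰ J.
p = √(2mKE) = √(2 × 1.197 × 10⁻²⁴ × 2.610 × 10⁻²⁰) = 2.500 × 10⁻²² kg·m/s.
λ = h/p = 2.65 × 10⁻¹² m = 2650 fm.

λ = 2650 fm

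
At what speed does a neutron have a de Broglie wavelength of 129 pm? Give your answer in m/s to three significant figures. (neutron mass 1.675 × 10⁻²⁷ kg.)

p = h/λ = 6.626 × 10⁻³⁴ / 1.290 × 10⁻¹⁰ = 5.136 × 10⁻²⁴ kg·m/s.
v = p/m = 5.136 × 10⁻²⁴ / 1.675 × 10⁻²⁷ = 3.07 × 10³ m/s = 3070 m/s.

v = 3070 m/s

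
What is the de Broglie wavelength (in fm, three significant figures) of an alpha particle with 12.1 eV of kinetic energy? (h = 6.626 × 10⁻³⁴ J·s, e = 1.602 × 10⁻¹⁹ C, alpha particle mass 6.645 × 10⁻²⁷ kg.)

λ = 4130 fm

KE = 12.1 eV = 1.938 × 10⁻¹⁸ J.
p = √(2mKE) = √(2 × 6.645 × 10⁻²⁷ × 1.938 × 10⁻¹⁸) = 1.605 × 10⁻²² kg·m/s.
λ = h/p = 6.626 × 10⁻³⁴ / 1.605 × 10⁻²² = 4.13 × 10⁻¹² m = 4130 fm.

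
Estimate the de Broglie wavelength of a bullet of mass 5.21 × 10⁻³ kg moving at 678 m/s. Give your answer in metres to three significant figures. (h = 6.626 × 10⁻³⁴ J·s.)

p = mv = 5.21 × 10⁻³ × 678 = 3.532 kg·m/s.
λ = h/p = 6.626 × 10⁻³⁴ / 3.532 = 1.88 × 10⁻³⁴ m.

λ = 1.88 × 10⁻³⁴ m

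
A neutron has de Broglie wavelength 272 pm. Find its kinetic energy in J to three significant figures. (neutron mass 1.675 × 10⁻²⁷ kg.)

p = h/λ = 6.626 × 10⁻³⁴ / 2.720 × 10⁻¹⁰ = 2.436 × 10⁻²⁴ kg·m/s.
KE = p²/(2m) = (2.436 × 10⁻²⁴)² / (2 × 1.675 × 10⁻²⁷) = 1.771 × 10⁻²¹ J = 1.77 × 10⁻²¹ J.

KE = 1.77 × 10⁻²¹ J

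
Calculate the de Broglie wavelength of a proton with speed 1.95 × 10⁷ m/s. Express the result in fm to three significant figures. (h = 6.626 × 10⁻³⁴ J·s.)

λ = 20.3 fm

p = mv = 1.673 × 10⁻²⁷ × 1.95 × 10⁷ = 3.262 × 10⁻²⁰ kg·m/s.
λ = h/p = 6.626 × 10⁻³⁴ / 3.262 × 10⁻²⁰ = 2.03 × 10⁻¹⁴ m = 20.3 fm.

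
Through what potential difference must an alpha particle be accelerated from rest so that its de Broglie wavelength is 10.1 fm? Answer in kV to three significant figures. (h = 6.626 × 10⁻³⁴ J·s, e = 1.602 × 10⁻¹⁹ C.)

p = h/λ = 6.626 × 10⁻³⁴ / 1.010 × 10⁻¹⁴ = 6.560 × 10⁻²⁰ kg·m/s.
KE = p²/(2m) = 3.238 × 10⁻¹³ J.
V = KE/2e = 3.238 × 10⁻¹³ / (2 × 1.602 × 10⁻¹⁹) = 1010 kV.

V = 1010 kV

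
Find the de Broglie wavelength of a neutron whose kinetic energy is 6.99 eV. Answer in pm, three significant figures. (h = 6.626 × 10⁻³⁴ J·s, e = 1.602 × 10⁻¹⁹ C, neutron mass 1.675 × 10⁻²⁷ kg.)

KE = 6.99 eV = 1.120 × 10⁻¹⁸ J.
p = √(2mKE) = √(2 × 1.675 × 10⁻²⁷ × 1.120 × 10⁻¹⁸) = 6.125 × 10⁻²³ kg·m/s.
λ = h/p = 6.626 × 10⁻³⁴ / 6.125 × 10⁻²³ = 1.08 × 10⁻¹¹ m = 10.8 pm.

λ = 10.8 pm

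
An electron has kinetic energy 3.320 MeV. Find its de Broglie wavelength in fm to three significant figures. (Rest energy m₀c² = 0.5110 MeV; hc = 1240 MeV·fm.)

Total energy E = KE + m₀c² = 3.320 + 0.5110 = 3.8310 MeV.
(pc)² = E² − (m₀c²)² = (3.8310)² − (0.5110)² = 14.42 MeV², so pc = 3.797 MeV.
λ = hc/(pc) = 1240 MeV·fm / 3.797 MeV = 327 fm.

λ = 327 fm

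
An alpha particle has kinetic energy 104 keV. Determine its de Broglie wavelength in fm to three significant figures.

KE = 104 keV = 1.666 × 10⁻¹⁴ J.
p = √(2mKE) = √(2 × 6.645 × 10⁻²⁷ × 1.666 × 10⁻¹⁴) = 1.488 × 10⁻²⁰ kg·m/s.
λ = h/p = 6.626 × 10⁻³⁴ / 1.488 × 10⁻²⁰ = 4.45 × 10⁻¹⁴ m = 44.5 fm.

λ = 44.5 fm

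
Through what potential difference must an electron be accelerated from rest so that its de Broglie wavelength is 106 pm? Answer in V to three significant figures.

V = 134 V

p = h/λ = 6.626 × 10⁻³⁴ / 1.060 × 10⁻¹⁰ = 6.251 × 10⁻²⁴ kg·m/s.
KE = p²/(2m) = 2.145 × 10⁻¹⁷ J.
V = KE/e = 2.145 × 10⁻¹⁷ / (1.602 × 10⁻¹⁹) = 134 V.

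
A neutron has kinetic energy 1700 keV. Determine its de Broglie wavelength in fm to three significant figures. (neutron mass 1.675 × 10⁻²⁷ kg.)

KE = 1700 keV = 2.723 × 10⁻¹³ J.
p = √(2mKE) = √(2 × 1.675 × 10⁻²⁷ × 2.723 × 10⁻¹³) = 3.020 × 10⁻²⁰ kg·m/s.
λ = h/p = 6.626 × 10⁻³⁴ / 3.020 × 10⁻²⁰ = 2.19 × 10⁻¹⁴ m = 21.9 fm.

λ = 21.9 fm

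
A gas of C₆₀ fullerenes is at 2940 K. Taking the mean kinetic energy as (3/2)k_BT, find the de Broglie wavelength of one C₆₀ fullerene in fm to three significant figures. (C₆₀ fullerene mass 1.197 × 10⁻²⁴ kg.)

KE = (3/2)k_BT = 1.5 × 1.381 × 10⁻²³ × 2940 = 6.090 × 10⁻²⁰ J.
p = √(2mKE) = √(2 × 1.197 × 10⁻²⁴ × 6.090 × 10⁻²⁰) = 3.818 × 10⁻²² kg·m/s.
λ = h/p = 1.74 × 10⁻¹² m = 1740 fm.

λ = 1740 fm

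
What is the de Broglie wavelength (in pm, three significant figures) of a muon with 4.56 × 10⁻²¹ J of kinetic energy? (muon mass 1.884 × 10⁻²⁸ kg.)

p = √(2mKE) = √(2 × 1.884 × 10⁻²⁸ × 4.560 × 10⁻²¹) = 1.311 × 10⁻²⁴ kg·m/s.
λ = h/p = 6.626 × 10⁻³⁴ / 1.311 × 10⁻²⁴ = 5.05 × 10⁻¹⁰ m = 505 pm.

λ = 505 pm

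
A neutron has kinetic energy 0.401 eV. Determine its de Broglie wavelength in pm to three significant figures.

λ = 45.2 pm

KE = 0.401 eV = 6.424 × 10⁻²⁰ J.
p = √(2mKE) = √(2 × 1.675 × 10⁻²⁷ × 6.424 × 10⁻²⁰) = 1.467 × 10⁻²³ kg·m/s.
λ = h/p = 6.626 × 10⁻³⁴ / 1.467 × 10⁻²³ = 4.52 × 10⁻¹¹ m = 45.2 pm.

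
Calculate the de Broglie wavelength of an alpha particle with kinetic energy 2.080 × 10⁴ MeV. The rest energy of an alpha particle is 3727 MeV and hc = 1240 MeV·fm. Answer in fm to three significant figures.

λ = 0.0512 fm

Total energy E = KE + m₀c² = 2.080 × 10⁴ + 3727 = 24527 MeV.
(pc)² = E² − (m₀c²)² = (24527)² − (3727)² = 5.877 × 10⁸ MeV², so pc = 2.424 × 10⁴ MeV.
λ = hc/(pc) = 1240 MeV·fm / 2.424 × 10⁴ MeV = 0.0512 fm.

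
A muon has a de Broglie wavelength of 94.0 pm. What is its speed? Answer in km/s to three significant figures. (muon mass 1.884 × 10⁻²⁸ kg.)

p = h/λ = 6.626 × 10⁻³⁴ / 9.400 × 10⁻¹¹ = 7.049 × 10⁻²⁴ kg·m/s.
v = p/m = 7.049 × 10⁻²⁴ / 1.884 × 10⁻²⁸ = 3.74 × 10⁴ m/s = 37.4 km/s.

v = 37.4 km/s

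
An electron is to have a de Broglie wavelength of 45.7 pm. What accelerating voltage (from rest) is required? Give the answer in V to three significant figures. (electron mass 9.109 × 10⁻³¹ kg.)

V = 720 V

p = h/λ = 6.626 × 10⁻³⁴ / 4.570 × 10⁻¹¹ = 1.450 × 10⁻²³ kg·m/s.
KE = p²/(2m) = 1.154 × 10⁻¹⁶ J.
V = KE/e = 1.154 × 10⁻¹⁶ / (1.602 × 10⁻¹⁹) = 720 V.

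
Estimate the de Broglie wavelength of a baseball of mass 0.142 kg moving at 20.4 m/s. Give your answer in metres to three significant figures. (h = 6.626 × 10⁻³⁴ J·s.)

p = mv = 0.142 × 20.4 = 2.897 kg·m/s.
λ = h/p = 6.626 × 10⁻³⁴ / 2.897 = 2.29 × 10⁻³⁴ m.

λ = 2.29 × 10⁻³⁴ m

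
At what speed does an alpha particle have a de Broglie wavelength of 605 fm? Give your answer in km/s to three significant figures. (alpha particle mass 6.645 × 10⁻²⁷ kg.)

p = h/λ = 6.626 × 10⁻³⁴ / 6.050 × 10⁻¹³ = 1.095 × 10⁻²¹ kg·m/s.
v = p/m = 1.095 × 10⁻²¹ / 6.645 × 10⁻²⁷ = 1.65 × 10⁵ m/s = 165 km/s.

v = 165 km/s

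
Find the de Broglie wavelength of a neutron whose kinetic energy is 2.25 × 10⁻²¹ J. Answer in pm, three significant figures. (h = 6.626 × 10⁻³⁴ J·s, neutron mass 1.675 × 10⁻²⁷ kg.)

λ = 241 pm

p = √(2mKE) = √(2 × 1.675 × 10⁻²⁷ × 2.250 × 10⁻²¹) = 2.745 × 10⁻²⁴ kg·m/s.
λ = h/p = 6.626 × 10⁻³⁴ / 2.745 × 10⁻²⁴ = 2.41 × 10⁻¹⁰ m = 241 pm.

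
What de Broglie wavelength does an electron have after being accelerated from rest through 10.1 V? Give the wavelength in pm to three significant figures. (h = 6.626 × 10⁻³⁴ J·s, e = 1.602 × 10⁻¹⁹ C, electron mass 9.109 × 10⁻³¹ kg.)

KE = eV = 1.602 × 10⁻¹⁹ × 10.10 = 1.618 × 10⁻¹⁸ J.
p = √(2mKE) = √(2 × 9.109 × 10⁻³¹ × 1.618 × 10⁻¹⁸) = 1.717 × 10⁻²⁴ kg·m/s.
λ = h/p = 6.626 × 10⁻³⁴ / 1.717 × 10⁻²⁴ = 3.86 × 10⁻¹⁰ m = 386 pm.

λ = 386 pm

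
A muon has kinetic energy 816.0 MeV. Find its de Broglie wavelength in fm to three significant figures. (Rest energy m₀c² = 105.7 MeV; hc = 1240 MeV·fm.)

Total energy E = KE + m₀c² = 816.0 + 105.7 = 921.7 MeV.
(pc)² = E² − (m₀c²)² = (921.7)² − (105.7)² = 8.384 × 10⁵ MeV², so pc = 915.6 MeV.
λ = hc/(pc) = 1240 MeV·fm / 915.6 MeV = 1.35 fm.

λ = 1.35 fm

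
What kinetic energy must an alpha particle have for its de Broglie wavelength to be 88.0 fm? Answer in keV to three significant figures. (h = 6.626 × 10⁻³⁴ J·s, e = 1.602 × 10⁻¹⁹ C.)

p = h/λ = 6.626 × 10⁻³⁴ / 8.800 × 10⁻¹⁴ = 7.530 × 10⁻²¹ kg·m/s.
KE = p²/(2m) = (7.530 × 10⁻²¹)² / (2 × 6.645 × 10⁻²⁷) = 4.266 × 10⁻¹⁵ J = 26.6 keV.

KE = 26.6 keV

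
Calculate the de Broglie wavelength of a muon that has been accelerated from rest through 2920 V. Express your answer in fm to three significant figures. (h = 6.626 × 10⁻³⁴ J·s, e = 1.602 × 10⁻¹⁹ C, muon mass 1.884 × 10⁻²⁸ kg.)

KE = eV = 1.602 × 10⁻¹⁹ × 2920 = 4.678 × 10⁻¹⁶ J.
p = √(2mKE) = √(2 × 1.884 × 10⁻²⁸ × 4.678 × 10⁻¹⁶) = 4.198 × 10⁻²² kg·m/s.
λ = h/p = 6.626 × 10⁻³⁴ / 4.198 × 10⁻²² = 1.58 × 10⁻¹² m = 1580 fm.

λ = 1580 fm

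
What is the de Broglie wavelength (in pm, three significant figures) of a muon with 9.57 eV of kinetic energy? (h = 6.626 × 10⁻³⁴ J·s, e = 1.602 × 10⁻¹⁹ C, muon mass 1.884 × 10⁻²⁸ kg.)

KE = 9.57 eV = 1.533 × 10⁻¹⁸ J.
p = √(2mKE) = √(2 × 1.884 × 10⁻²⁸ × 1.533 × 10⁻¹⁸) = 2.403 × 10⁻²³ kg·m/s.
λ = h/p = 6.626 × 10⁻³⁴ / 2.403 × 10⁻²³ = 2.76 × 10⁻¹¹ m = 27.6 pm.

λ = 27.6 pm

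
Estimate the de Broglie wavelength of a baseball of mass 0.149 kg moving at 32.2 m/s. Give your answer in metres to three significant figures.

p = mv = 0.149 × 32.2 = 4.798 kg·m/s.
λ = h/p = 6.626 × 10⁻³⁴ / 4.798 = 1.38 × 10⁻³⁴ m.

λ = 1.38 × 10⁻³⁴ m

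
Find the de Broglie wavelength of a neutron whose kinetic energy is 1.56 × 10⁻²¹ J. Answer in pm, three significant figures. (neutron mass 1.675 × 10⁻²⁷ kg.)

λ = 290 pm

p = √(2mKE) = √(2 × 1.675 × 10⁻²⁷ × 1.560 × 10⁻²¹) = 2.286 × 10⁻²⁴ kg·m/s.
λ = h/p = 6.626 × 10⁻³⁴ / 2.286 × 10⁻²⁴ = 2.90 × 10⁻¹⁰ m = 290 pm.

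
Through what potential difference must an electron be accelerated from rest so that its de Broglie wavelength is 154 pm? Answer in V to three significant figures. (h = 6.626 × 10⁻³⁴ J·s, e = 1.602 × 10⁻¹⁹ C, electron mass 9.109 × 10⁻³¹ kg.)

V = 63.4 V

p = h/λ = 6.626 × 10⁻³⁴ / 1.540 × 10⁻¹⁰ = 4.303 × 10⁻²⁴ kg·m/s.
KE = p²/(2m) = 1.016 × 10⁻¹⁷ J.
V = KE/e = 1.016 × 10⁻¹⁷ / (1.602 × 10⁻¹⁹) = 63.4 V.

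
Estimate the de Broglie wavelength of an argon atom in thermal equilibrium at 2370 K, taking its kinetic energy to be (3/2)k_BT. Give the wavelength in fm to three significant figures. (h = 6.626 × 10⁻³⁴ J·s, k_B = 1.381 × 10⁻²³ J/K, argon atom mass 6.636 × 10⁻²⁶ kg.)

λ = 8210 fm

KE = (3/2)k_BT = 1.5 × 1.381 × 10⁻²³ × 2370 = 4.909 × 10⁻²⁰ J.
p = √(2mKE) = √(2 × 6.636 × 10⁻²⁶ × 4.909 × 10⁻²⁰) = 8.072 × 10⁻²³ kg·m/s.
λ = h/p = 8.21 × 10⁻¹² m = 8210 fm.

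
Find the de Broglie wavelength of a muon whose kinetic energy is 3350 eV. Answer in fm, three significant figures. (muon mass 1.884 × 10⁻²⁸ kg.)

λ = 1470 fm

KE = 3350 eV = 5.367 × 10⁻¹⁶ J.
p = √(2mKE) = √(2 × 1.884 × 10⁻²⁸ × 5.367 × 10⁻¹⁶) = 4.497 × 10⁻²² kg·m/s.
λ = h/p = 6.626 × 10⁻³⁴ / 4.497 × 10⁻²² = 1.47 × 10⁻¹² m = 1470 fm.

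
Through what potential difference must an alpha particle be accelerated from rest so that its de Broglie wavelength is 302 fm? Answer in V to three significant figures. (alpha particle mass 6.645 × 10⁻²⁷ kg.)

V = 1130 V

p = h/λ = 6.626 × 10⁻³⁴ / 3.020 × 10⁻¹³ = 2.194 × 10⁻²¹ kg·m/s.
KE = p²/(2m) = 3.622 × 10⁻¹⁶ J.
V = KE/2e = 3.622 × 10⁻¹⁶ / (2 × 1.602 × 10⁻¹⁹) = 1130 V.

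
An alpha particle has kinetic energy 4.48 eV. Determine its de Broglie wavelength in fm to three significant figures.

KE = 4.48 eV = 7.177 × 10⁻¹⁹ J.
p = √(2mKE) = √(2 × 6.645 × 10⁻²⁷ × 7.177 × 10⁻¹⁹) = 9.766 × 10⁻²³ kg·m/s.
λ = h/p = 6.626 × 10⁻³⁴ / 9.766 × 10⁻²³ = 6.78 × 10⁻¹² m = 6780 fm.

λ = 6780 fm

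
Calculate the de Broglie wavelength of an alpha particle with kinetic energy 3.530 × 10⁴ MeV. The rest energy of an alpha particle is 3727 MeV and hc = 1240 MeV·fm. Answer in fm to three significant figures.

λ = 0.0319 fm

Total energy E = KE + m₀c² = 3.530 × 10⁴ + 3727 = 39027 MeV.
(pc)² = E² − (m₀c²)² = (39027)² − (3727)² = 1.509 × 10⁹ MeV², so pc = 3.885 × 10⁴ MeV.
λ = hc/(pc) = 1240 MeV·fm / 3.885 × 10⁴ MeV = 0.0319 fm.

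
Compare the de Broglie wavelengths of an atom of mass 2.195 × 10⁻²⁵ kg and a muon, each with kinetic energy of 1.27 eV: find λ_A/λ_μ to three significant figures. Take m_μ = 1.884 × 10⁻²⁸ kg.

λ_A/λ_μ = 0.0293

At fixed KE, p = √(2mKE) so λ = h/p ∝ 1/√m.
λ_A/λ_μ = √(m_μ/m_A) = √(1.884 × 10⁻²⁸/2.195 × 10⁻²⁵) = √(8.583 × 10⁻⁴) = 0.0293.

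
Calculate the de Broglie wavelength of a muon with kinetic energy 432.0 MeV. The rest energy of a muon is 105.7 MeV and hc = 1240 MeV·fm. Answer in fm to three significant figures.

Total energy E = KE + m₀c² = 432.0 + 105.7 = 537.7 MeV.
(pc)² = E² − (m₀c²)² = (537.7)² − (105.7)² = 2.779 × 10⁵ MeV², so pc = 527.2 MeV.
λ = hc/(pc) = 1240 MeV·fm / 527.2 MeV = 2.35 fm.

λ = 2.35 fm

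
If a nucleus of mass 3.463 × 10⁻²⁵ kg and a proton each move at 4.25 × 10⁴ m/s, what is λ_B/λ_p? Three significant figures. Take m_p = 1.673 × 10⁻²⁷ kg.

λ_B/λ_p = 4.83 × 10⁻³

At fixed v, p = mv so λ = h/(mv) ∝ 1/m.
λ_B/λ_p = m_p/m_B = 1.673 × 10⁻²⁷/3.463 × 10⁻²⁵ = 4.83 × 10⁻³.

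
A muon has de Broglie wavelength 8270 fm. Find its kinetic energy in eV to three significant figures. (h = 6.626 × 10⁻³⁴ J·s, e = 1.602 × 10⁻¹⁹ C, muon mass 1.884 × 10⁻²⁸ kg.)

KE = 106 eV

p = h/λ = 6.626 × 10⁻³⁴ / 8.270 × 10⁻¹² = 8.012 × 10⁻²³ kg·m/s.
KE = p²/(2m) = (8.012 × 10⁻²³)² / (2 × 1.884 × 10⁻²⁸) = 1.704 × 10⁻¹⁷ J = 106 eV.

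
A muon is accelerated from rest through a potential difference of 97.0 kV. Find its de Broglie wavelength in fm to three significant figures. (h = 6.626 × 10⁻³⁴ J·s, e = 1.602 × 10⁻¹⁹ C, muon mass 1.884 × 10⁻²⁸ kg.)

λ = 274 fm

KE = eV = 1.602 × 10⁻¹⁹ × 9.700 × 10⁴ = 1.554 × 10⁻¹⁴ J.
p = √(2mKE) = √(2 × 1.884 × 10⁻²⁸ × 1.554 × 10⁻¹⁴) = 2.420 × 10⁻²¹ kg·m/s.
λ = h/p = 6.626 × 10⁻³⁴ / 2.420 × 10⁻²¹ = 2.74 × 10⁻¹³ m = 274 fm.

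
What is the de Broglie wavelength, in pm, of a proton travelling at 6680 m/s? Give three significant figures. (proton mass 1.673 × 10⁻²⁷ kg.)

λ = 59.3 pm

p = mv = 1.673 × 10⁻²⁷ × 6680 = 1.118 × 10⁻²³ kg·m/s.
λ = h/p = 6.626 × 10⁻³⁴ / 1.118 × 10⁻²³ = 5.93 × 10⁻¹¹ m = 59.3 pm.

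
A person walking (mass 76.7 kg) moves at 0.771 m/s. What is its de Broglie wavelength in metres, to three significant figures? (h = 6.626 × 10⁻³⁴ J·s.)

λ = 1.12 × 10⁻³⁵ m

p = mv = 76.7 × 0.771 = 5.914 × 10¹ kg·m/s.
λ = h/p = 6.626 × 10⁻³⁴ / 5.914 × 10¹ = 1.12 × 10⁻³⁵ m.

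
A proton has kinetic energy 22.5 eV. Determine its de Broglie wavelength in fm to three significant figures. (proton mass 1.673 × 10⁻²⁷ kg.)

KE = 22.5 eV = 3.604 × 10⁻¹⁸ J.
p = √(2mKE) = √(2 × 1.673 × 10⁻²⁷ × 3.604 × 10⁻¹⁸) = 1.098 × 10⁻²² kg·m/s.
λ = h/p = 6.626 × 10⁻³⁴ / 1.098 × 10⁻²² = 6.03 × 10⁻¹² m = 6030 fm.

λ = 6030 fm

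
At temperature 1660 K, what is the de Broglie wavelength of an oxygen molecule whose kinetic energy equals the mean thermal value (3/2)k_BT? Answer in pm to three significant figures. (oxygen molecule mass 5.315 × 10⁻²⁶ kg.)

KE = (3/2)k_BT = 1.5 × 1.381 × 10⁻²³ × 1660 = 3.439 × 10⁻²⁰ J.
p = √(2mKE) = √(2 × 5.315 × 10⁻²⁶ × 3.439 × 10⁻²⁰) = 6.046 × 10⁻²³ kg·m/s.
λ = h/p = 1.10 × 10⁻¹¹ m = 11.0 pm.

λ = 11.0 pm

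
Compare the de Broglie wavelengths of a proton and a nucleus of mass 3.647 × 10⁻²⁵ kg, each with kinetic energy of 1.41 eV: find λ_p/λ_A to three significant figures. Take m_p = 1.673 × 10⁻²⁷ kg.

λ_p/λ_A = 14.8

At fixed KE, p = √(2mKE) so λ = h/p ∝ 1/√m.
λ_p/λ_A = √(m_A/m_p) = √(3.647 × 10⁻²⁵/1.673 × 10⁻²⁷) = √(218.0) = 14.8.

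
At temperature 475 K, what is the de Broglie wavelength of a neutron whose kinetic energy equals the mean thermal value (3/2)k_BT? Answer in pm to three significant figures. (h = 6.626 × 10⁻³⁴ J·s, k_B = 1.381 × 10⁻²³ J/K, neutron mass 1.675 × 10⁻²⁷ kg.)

λ = 115 pm

KE = (3/2)k_BT = 1.5 × 1.381 × 10⁻²³ × 475 = 9.840 × 10⁻²¹ J.
p = √(2mKE) = √(2 × 1.675 × 10⁻²⁷ × 9.840 × 10⁻²¹) = 5.741 × 10⁻²⁴ kg·m/s.
λ = h/p = 1.15 × 10⁻¹⁰ m = 115 pm.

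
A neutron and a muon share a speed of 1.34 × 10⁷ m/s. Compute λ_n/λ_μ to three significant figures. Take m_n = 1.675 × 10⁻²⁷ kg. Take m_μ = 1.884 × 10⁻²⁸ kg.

λ_n/λ_μ = 0.112

At fixed v, p = mv so λ = h/(mv) ∝ 1/m.
λ_n/λ_μ = m_μ/m_n = 1.884 × 10⁻²⁸/1.675 × 10⁻²⁷ = 0.112.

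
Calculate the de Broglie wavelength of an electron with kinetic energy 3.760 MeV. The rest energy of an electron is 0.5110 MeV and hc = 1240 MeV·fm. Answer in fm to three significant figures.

Total energy E = KE + m₀c² = 3.760 + 0.5110 = 4.2710 MeV.
(pc)² = E² − (m₀c²)² = (4.2710)² − (0.5110)² = 17.98 MeV², so pc = 4.240 MeV.
λ = hc/(pc) = 1240 MeV·fm / 4.240 MeV = 292 fm.

λ = 292 fm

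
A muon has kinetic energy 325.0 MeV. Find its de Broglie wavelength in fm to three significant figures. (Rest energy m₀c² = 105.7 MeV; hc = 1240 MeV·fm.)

λ = 2.97 fm

Total energy E = KE + m₀c² = 325.0 + 105.7 = 430.7 MeV.
(pc)² = E² − (m₀c²)² = (430.7)² − (105.7)² = 1.743 × 10⁵ MeV², so pc = 417.5 MeV.
λ = hc/(pc) = 1240 MeV·fm / 417.5 MeV = 2.97 fm.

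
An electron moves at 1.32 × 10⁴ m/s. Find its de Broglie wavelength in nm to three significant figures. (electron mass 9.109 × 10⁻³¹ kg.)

p = mv = 9.109 × 10⁻³¹ × 1.32 × 10⁴ = 1.202 × 10⁻²⁶ kg·m/s.
λ = h/p = 6.626 × 10⁻³⁴ / 1.202 × 10⁻²⁶ = 5.51 × 10⁻⁸ m = 55.1 nm.

λ = 55.1 nm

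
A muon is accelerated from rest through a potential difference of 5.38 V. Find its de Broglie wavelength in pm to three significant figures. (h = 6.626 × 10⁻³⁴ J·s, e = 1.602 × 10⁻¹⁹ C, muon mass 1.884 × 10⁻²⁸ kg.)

KE = eV = 1.602 × 10⁻¹⁹ × 5.380 = 8.619 × 10⁻¹⁹ J.
p = √(2mKE) = √(2 × 1.884 × 10⁻²⁸ × 8.619 × 10⁻¹⁹) = 1.802 × 10⁻²³ kg·m/s.
λ = h/p = 6.626 × 10⁻³⁴ / 1.802 × 10⁻²³ = 3.68 × 10⁻¹¹ m = 36.8 pm.

λ = 36.8 pm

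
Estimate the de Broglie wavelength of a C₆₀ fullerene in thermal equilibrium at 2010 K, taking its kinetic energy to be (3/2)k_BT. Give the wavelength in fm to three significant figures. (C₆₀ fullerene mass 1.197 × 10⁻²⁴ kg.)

λ = 2100 fm

KE = (3/2)k_BT = 1.5 × 1.381 × 10⁻²³ × 2010 = 4.164 × 10⁻²⁰ J.
p = √(2mKE) = √(2 × 1.197 × 10⁻²⁴ × 4.164 × 10⁻²⁰) = 3.157 × 10⁻²² kg·m/s.
λ = h/p = 2.10 × 10⁻¹² m = 2100 fm.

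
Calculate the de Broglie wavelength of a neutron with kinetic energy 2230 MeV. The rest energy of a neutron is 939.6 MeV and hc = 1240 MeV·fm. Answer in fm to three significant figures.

λ = 0.410 fm

Total energy E = KE + m₀c² = 2230 + 939.6 = 3169.6 MeV.
(pc)² = E² − (m₀c²)² = (3169.6)² − (939.6)² = 9.164 × 10⁶ MeV², so pc = 3027 MeV.
λ = hc/(pc) = 1240 MeV·fm / 3027 MeV = 0.410 fm.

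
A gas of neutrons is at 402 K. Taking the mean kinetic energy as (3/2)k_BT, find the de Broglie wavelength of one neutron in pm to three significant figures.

KE = (3/2)k_BT = 1.5 × 1.381 × 10⁻²³ × 402 = 8.327 × 10⁻²¹ J.
p = √(2mKE) = √(2 × 1.675 × 10⁻²⁷ × 8.327 × 10⁻²¹) = 5.282 × 10⁻²⁴ kg·m/s.
λ = h/p = 1.25 × 10⁻¹⁰ m = 125 pm.

λ = 125 pm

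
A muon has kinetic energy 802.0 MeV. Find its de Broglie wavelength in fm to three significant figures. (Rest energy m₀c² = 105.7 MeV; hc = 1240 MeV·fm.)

Total energy E = KE + m₀c² = 802.0 + 105.7 = 907.7 MeV.
(pc)² = E² − (m₀c²)² = (907.7)² − (105.7)² = 8.127 × 10⁵ MeV², so pc = 901.5 MeV.
λ = hc/(pc) = 1240 MeV·fm / 901.5 MeV = 1.38 fm.

λ = 1.38 fm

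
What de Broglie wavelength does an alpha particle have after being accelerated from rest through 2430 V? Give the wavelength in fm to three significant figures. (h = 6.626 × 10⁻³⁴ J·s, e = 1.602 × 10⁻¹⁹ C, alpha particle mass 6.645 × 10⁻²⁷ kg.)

KE = 2eV = 2 × 1.602 × 10⁻¹⁹ × 2430 = 7.786 × 10⁻¹⁶ J.
p = √(2mKE) = √(2 × 6.645 × 10⁻²⁷ × 7.786 × 10⁻¹⁶) = 3.217 × 10⁻²¹ kg·m/s.
λ = h/p = 6.626 × 10⁻³⁴ / 3.217 × 10⁻²¹ = 2.06 × 10⁻¹³ m = 206 fm.

λ = 206 fm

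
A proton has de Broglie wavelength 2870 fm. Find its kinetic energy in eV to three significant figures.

p = h/λ = 6.626 × 10⁻³⁴ / 2.870 × 10⁻¹² = 2.309 × 10⁻²² kg·m/s.
KE = p²/(2m) = (2.309 × 10⁻²²)² / (2 × 1.673 × 10⁻²⁷) = 1.593 × 10⁻¹⁷ J = 99.4 eV.

KE = 99.4 eV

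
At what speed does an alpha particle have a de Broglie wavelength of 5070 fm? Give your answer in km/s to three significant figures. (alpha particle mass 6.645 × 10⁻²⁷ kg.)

p = h/λ = 6.626 × 10⁻³⁴ / 5.070 × 10⁻¹² = 1.307 × 10⁻²² kg·m/s.
v = p/m = 1.307 × 10⁻²² / 6.645 × 10⁻²⁷ = 1.97 × 10⁴ m/s = 19.7 km/s.

v = 19.7 km/s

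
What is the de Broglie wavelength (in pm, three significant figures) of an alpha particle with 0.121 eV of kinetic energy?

KE = 0.121 eV = 1.938 × 10⁻²⁰ J.
p = √(2mKE) = √(2 × 6.645 × 10⁻²⁷ × 1.938 × 10⁻²⁰) = 1.605 × 10⁻²³ kg·m/s.
λ = h/p = 6.626 × 10⁻³⁴ / 1.605 × 10⁻²³ = 4.13 × 10⁻¹¹ m = 41.3 pm.

λ = 41.3 pm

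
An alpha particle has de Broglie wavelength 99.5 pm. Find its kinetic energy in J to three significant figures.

KE = 3.34 × 10⁻²¹ J

p = h/λ = 6.626 × 10⁻³⁴ / 9.950 × 10⁻¹¹ = 6.659 × 10⁻²⁴ kg·m/s.
KE = p²/(2m) = (6.659 × 10⁻²⁴)² / (2 × 6.645 × 10⁻²⁷) = 3.337 × 10⁻²¹ J = 3.34 × 10⁻²¹ J.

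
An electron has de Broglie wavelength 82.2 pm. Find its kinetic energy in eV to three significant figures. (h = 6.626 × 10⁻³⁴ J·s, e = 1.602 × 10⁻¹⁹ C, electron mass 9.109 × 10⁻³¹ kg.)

KE = 223 eV

p = h/λ = 6.626 × 10⁻³⁴ / 8.220 × 10⁻¹¹ = 8.061 × 10⁻²⁴ kg·m/s.
KE = p²/(2m) = (8.061 × 10⁻²⁴)² / (2 × 9.109 × 10⁻³¹) = 3.567 × 10⁻¹⁷ J = 223 eV.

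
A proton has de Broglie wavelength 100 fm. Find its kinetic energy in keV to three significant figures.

p = h/λ = 6.626 × 10⁻³⁴ / 1.000 × 10⁻¹³ = 6.626 × 10⁻²¹ kg·m/s.
KE = p²/(2m) = (6.626 × 10⁻²¹)² / (2 × 1.673 × 10⁻²⁷) = 1.312 × 10⁻¹⁴ J = 81.9 keV.

KE = 81.9 keV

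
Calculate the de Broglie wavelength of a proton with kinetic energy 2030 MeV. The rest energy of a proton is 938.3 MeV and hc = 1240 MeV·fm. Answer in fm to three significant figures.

Total energy E = KE + m₀c² = 2030 + 938.3 = 2968.3 MeV.
(pc)² = E² − (m₀c²)² = (2968.3)² − (938.3)² = 7.930 × 10⁶ MeV², so pc = 2816 MeV.
λ = hc/(pc) = 1240 MeV·fm / 2816 MeV = 0.440 fm.

λ = 0.440 fm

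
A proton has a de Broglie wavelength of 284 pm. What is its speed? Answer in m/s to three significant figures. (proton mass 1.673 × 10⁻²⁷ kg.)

p = h/λ = 6.626 × 10⁻³⁴ / 2.840 × 10⁻¹⁰ = 2.333 × 10⁻²⁴ kg·m/s.
v = p/m = 2.333 × 10⁻²⁴ / 1.673 × 10⁻²⁷ = 1.39 × 10³ m/s = 1390 m/s.

v = 1390 m/s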